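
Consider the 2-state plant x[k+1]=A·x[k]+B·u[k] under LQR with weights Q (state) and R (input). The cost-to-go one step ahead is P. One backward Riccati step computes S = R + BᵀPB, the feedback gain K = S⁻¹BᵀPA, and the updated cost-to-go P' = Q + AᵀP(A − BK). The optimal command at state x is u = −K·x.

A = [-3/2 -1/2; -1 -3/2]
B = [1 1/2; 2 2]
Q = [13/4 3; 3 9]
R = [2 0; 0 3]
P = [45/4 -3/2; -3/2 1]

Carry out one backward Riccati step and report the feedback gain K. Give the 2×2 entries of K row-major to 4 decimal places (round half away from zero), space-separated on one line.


-1.2134 -0.3350 0.1514 -0.2159

BᵀP = [8.2500 0.5000; 2.6250 1.2500]
S = R + BᵀPB = [2 0; 0 3] + [9.2500 5.1250; 5.1250 3.8125] = [11.2500 5.1250; 5.1250 6.8125]
BᵀPA = [-12.8750 -4.8750; -5.1875 -3.1875]
K = S⁻¹·BᵀPA = [-1.2134 -0.3350; 0.1514 -0.2159]
A−BK = [-0.3623 -0.0571; 1.1241 -0.3983]
AᵀP(A−BK) = [6.9752 0.3797; 0.3797 0.4913]
P' = Q + AᵀP(A−BK) = [10.2252 3.3797; 3.3797 9.4913]
tr(P') = 19.7165


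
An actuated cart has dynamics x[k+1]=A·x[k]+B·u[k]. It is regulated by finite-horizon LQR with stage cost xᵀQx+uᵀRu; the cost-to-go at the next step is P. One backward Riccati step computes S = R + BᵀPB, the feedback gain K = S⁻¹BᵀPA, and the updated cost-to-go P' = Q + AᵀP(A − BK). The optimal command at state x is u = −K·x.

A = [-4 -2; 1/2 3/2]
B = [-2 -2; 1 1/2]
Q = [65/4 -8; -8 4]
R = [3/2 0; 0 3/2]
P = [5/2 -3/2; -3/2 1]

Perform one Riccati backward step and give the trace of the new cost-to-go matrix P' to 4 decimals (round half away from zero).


23.5398

BᵀP = [-6.5000 4.0000; -5.7500 3.5000]
S = R + BᵀPB = [3/2 0; 0 3/2] + [17.0000 15.0000; 15.0000 13.2500] = [18.5000 15.0000; 15.0000 14.7500]
BᵀPA = [28.0000 19.0000; 24.7500 16.7500]
K = S⁻¹·BᵀPA = [0.8721 0.6057; 0.7911 0.5196]
A−BK = [-0.6736 0.2507; -0.7676 0.6345]
AᵀP(A−BK) = [2.2520 1.4295; 1.4295 1.0379]
P' = Q + AᵀP(A−BK) = [18.5020 -6.5705; -6.5705 5.0379]
tr(P') = 23.5398


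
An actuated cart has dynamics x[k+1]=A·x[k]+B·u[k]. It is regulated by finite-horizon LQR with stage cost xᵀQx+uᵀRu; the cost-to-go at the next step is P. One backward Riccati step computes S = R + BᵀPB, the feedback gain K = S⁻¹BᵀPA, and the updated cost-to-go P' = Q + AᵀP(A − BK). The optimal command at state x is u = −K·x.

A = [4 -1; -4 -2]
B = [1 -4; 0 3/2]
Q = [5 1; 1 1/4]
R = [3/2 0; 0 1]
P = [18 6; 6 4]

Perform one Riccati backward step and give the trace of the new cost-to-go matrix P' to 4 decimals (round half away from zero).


BᵀP = [18.0000 6.0000; -63.0000 -18.0000]
S = R + BᵀPB = [3/2 0; 0 1] + [18.0000 -63.0000; -63.0000 225.0000] = [19.5000 -63.0000; -63.0000 226.0000]
BᵀPA = [48.0000 -30.0000; -180.0000 99.0000]
K = S⁻¹·BᵀPA = [-1.1233 -1.2397; -1.1096 0.0925]
A−BK = [0.6849 0.6096; -2.3356 -2.1387]
AᵀP(A−BK) = [14.1918 12.1507; 12.1507 11.6541]
P' = Q + AᵀP(A−BK) = [19.1918 13.1507; 13.1507 11.9041]
tr(P') = 31.0959

31.0959


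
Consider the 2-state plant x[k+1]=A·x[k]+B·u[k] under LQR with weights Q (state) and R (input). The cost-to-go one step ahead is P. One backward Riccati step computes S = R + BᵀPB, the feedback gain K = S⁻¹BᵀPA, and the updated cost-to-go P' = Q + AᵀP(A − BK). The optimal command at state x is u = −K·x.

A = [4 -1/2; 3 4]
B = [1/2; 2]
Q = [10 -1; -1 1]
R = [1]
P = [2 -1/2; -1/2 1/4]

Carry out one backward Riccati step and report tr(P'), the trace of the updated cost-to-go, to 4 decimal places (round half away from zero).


38.7083

BᵀP = [0.0000 0.2500]
S = R + BᵀPB = [1] + [0.5000] = [1.5000]
BᵀPA = [0.7500 1.0000]
K = S⁻¹·BᵀPA = [0.5000 0.6667]
A−BK = [3.7500 -0.8333; 2.0000 2.6667]
AᵀP(A−BK) = [21.8750 -8.7500; -8.7500 5.8333]
P' = Q + AᵀP(A−BK) = [31.8750 -9.7500; -9.7500 6.8333]
tr(P') = 38.7083


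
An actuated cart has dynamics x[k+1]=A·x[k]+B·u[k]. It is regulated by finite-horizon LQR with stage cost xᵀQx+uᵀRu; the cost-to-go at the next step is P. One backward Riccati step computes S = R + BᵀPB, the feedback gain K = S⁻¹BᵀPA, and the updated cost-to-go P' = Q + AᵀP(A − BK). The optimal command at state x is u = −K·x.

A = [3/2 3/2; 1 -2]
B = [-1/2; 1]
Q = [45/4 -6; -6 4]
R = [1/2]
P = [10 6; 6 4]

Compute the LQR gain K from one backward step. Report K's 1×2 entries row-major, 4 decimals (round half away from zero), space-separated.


BᵀP = [1.0000 1.0000]
S = R + BᵀPB = [1/2] + [0.5000] = [1.0000]
BᵀPA = [2.5000 -0.5000]
K = S⁻¹·BᵀPA = [2.5000 -0.5000]
A−BK = [2.7500 1.2500; -1.5000 -1.5000]
AᵀP(A−BK) = [38.2500 6.7500; 6.7500 2.2500]
P' = Q + AᵀP(A−BK) = [49.5000 0.7500; 0.7500 6.2500]
tr(P') = 55.7500

2.5000 -0.5000


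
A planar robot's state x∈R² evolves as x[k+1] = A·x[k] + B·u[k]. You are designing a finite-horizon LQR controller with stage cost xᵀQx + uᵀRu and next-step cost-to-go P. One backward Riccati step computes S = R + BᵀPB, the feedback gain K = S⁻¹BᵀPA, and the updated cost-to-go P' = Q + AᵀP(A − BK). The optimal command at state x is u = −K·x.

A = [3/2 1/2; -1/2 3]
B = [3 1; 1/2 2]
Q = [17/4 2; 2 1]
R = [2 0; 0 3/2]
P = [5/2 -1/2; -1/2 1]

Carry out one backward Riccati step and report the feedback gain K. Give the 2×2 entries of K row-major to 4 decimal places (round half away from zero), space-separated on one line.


0.5394 -0.2127 -0.2219 1.0611

BᵀP = [7.2500 -1.0000; 1.5000 1.5000]
S = R + BᵀPB = [2 0; 0 3/2] + [21.2500 5.2500; 5.2500 4.5000] = [23.2500 5.2500; 5.2500 6.0000]
BᵀPA = [11.3750 0.6250; 1.5000 5.2500]
K = S⁻¹·BᵀPA = [0.5394 -0.2127; -0.2219 1.0611]
A−BK = [0.1039 0.0771; -0.3258 0.9841]
AᵀP(A−BK) = [0.8227 -0.9219; -0.9219 2.6870]
P' = Q + AᵀP(A−BK) = [5.0727 1.0781; 1.0781 3.6870]
tr(P') = 8.7596


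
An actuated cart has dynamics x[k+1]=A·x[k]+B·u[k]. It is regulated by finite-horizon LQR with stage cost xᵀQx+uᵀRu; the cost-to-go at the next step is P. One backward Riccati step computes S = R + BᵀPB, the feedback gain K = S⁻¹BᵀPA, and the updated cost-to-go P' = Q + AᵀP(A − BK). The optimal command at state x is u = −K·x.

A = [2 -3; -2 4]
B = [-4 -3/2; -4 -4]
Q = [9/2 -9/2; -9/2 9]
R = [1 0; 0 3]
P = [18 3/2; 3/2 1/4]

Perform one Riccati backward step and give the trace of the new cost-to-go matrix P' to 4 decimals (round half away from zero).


BᵀP = [-78.0000 -7.0000; -33.0000 -3.2500]
S = R + BᵀPB = [1 0; 0 3] + [340.0000 145.0000; 145.0000 62.5000] = [341.0000 145.0000; 145.0000 65.5000]
BᵀPA = [-142.0000 206.0000; -59.5000 86.0000]
K = S⁻¹·BᵀPA = [-0.5139 0.7806; 0.2293 -0.4151]
A−BK = [0.2882 -0.5002; -3.1385 5.4620]
AᵀP(A−BK) = [1.6660 -2.8512; -2.8512 4.8920]
P' = Q + AᵀP(A−BK) = [6.1660 -7.3512; -7.3512 13.8920]
tr(P') = 20.0580

20.0580


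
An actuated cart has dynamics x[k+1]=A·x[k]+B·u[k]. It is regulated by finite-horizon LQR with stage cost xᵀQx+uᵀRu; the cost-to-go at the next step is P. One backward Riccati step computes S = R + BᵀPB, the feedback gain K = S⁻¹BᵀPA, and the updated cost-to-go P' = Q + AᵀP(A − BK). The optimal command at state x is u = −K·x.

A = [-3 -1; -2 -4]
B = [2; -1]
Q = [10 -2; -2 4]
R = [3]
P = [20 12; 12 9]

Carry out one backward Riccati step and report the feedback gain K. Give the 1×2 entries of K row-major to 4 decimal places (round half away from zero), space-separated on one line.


-2.5909 -2.0000

BᵀP = [28.0000 15.0000]
S = R + BᵀPB = [3] + [41.0000] = [44.0000]
BᵀPA = [-114.0000 -88.0000]
K = S⁻¹·BᵀPA = [-2.5909 -2.0000]
A−BK = [2.1818 3.0000; -4.5909 -6.0000]
AᵀP(A−BK) = [64.6364 72.0000; 72.0000 84.0000]
P' = Q + AᵀP(A−BK) = [74.6364 70.0000; 70.0000 88.0000]
tr(P') = 162.6364


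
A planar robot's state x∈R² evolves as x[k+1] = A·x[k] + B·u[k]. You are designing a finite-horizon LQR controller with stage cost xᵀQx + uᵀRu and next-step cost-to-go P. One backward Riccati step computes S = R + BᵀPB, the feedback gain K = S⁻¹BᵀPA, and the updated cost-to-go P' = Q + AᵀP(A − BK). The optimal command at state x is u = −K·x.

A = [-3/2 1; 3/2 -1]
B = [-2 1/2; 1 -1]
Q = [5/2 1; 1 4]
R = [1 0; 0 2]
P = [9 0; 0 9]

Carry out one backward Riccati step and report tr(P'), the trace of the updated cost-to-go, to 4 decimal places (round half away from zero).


8.9845

BᵀP = [-18.0000 9.0000; 4.5000 -9.0000]
S = R + BᵀPB = [1 0; 0 2] + [45.0000 -18.0000; -18.0000 11.2500] = [46.0000 -18.0000; -18.0000 13.2500]
BᵀPA = [40.5000 -27.0000; -20.2500 13.5000]
K = S⁻¹·BᵀPA = [0.6029 -0.4019; -0.7093 0.4729]
A−BK = [0.0604 -0.0403; 0.1878 -0.1252]
AᵀP(A−BK) = [1.7200 -1.1467; -1.1467 0.7644]
P' = Q + AᵀP(A−BK) = [4.2200 -0.1467; -0.1467 4.7644]
tr(P') = 8.9845


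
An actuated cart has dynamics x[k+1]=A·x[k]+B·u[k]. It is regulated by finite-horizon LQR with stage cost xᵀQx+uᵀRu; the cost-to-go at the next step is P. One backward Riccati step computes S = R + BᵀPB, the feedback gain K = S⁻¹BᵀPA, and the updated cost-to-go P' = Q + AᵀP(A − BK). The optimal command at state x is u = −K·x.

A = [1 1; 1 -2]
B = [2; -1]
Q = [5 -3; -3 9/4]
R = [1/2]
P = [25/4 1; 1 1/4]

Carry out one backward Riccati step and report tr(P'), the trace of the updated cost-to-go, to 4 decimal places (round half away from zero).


7.9856

BᵀP = [11.5000 1.7500]
S = R + BᵀPB = [1/2] + [21.2500] = [21.7500]
BᵀPA = [13.2500 8.0000]
K = S⁻¹·BᵀPA = [0.6092 0.3678]
A−BK = [-0.2184 0.2644; 1.6092 -1.6322]
AᵀP(A−BK) = [0.4282 -0.1236; -0.1236 0.3075]
P' = Q + AᵀP(A−BK) = [5.4282 -3.1236; -3.1236 2.5575]
tr(P') = 7.9856


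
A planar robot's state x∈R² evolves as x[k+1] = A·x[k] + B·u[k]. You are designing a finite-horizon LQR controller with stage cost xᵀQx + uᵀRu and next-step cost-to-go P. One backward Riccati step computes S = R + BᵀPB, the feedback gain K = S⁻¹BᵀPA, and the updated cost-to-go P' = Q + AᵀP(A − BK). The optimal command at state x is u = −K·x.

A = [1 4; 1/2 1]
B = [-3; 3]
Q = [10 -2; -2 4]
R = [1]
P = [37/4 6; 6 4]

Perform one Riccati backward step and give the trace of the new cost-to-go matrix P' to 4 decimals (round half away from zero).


BᵀP = [-9.7500 -6.0000]
S = R + BᵀPB = [1] + [11.2500] = [12.2500]
BᵀPA = [-12.7500 -45.0000]
K = S⁻¹·BᵀPA = [-1.0408 -3.6735]
A−BK = [-2.1224 -7.0204; 3.6224 12.0204]
AᵀP(A−BK) = [2.9796 10.1633; 10.1633 34.6939]
P' = Q + AᵀP(A−BK) = [12.9796 8.1633; 8.1633 38.6939]
tr(P') = 51.6735

51.6735


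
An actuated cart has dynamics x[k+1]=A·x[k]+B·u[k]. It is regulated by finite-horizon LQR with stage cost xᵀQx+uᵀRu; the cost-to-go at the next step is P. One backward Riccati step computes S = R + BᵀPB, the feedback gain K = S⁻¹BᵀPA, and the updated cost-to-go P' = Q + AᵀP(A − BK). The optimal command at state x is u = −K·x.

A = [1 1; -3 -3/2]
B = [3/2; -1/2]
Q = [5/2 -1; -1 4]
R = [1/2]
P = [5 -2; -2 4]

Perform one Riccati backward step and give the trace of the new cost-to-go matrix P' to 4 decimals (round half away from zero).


28.1825

BᵀP = [8.5000 -5.0000]
S = R + BᵀPB = [1/2] + [15.2500] = [15.7500]
BᵀPA = [23.5000 16.0000]
K = S⁻¹·BᵀPA = [1.4921 1.0159]
A−BK = [-1.2381 -0.5238; -2.2540 -0.9921]
AᵀP(A−BK) = [17.9365 8.1270; 8.1270 3.7460]
P' = Q + AᵀP(A−BK) = [20.4365 7.1270; 7.1270 7.7460]
tr(P') = 28.1825


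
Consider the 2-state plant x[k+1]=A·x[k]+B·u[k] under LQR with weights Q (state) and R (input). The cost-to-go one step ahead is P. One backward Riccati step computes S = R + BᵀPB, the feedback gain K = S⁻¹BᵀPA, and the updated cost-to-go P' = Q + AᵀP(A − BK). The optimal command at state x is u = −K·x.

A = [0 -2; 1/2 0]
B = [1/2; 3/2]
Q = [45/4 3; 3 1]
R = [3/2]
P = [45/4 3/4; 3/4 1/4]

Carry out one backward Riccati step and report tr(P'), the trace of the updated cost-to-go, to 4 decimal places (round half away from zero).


BᵀP = [6.7500 0.7500]
S = R + BᵀPB = [3/2] + [4.5000] = [6.0000]
BᵀPA = [0.3750 -13.5000]
K = S⁻¹·BᵀPA = [0.0625 -2.2500]
A−BK = [-0.0313 -0.8750; 0.4063 3.3750]
AᵀP(A−BK) = [0.0391 0.0938; 0.0938 14.6250]
P' = Q + AᵀP(A−BK) = [11.2891 3.0938; 3.0938 15.6250]
tr(P') = 26.9141

26.9141


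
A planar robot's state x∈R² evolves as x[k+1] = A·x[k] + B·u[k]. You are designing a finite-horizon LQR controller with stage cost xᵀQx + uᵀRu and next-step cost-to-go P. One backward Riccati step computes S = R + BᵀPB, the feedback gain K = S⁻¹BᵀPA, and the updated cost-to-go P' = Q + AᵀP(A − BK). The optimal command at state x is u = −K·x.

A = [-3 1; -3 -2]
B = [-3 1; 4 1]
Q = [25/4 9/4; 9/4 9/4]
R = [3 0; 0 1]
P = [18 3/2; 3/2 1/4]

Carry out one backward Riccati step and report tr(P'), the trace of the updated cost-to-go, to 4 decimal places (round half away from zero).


13.9552

BᵀP = [-48.0000 -3.5000; 19.5000 1.7500]
S = R + BᵀPB = [3 0; 0 1] + [130.0000 -51.5000; -51.5000 21.2500] = [133.0000 -51.5000; -51.5000 22.2500]
BᵀPA = [154.5000 -41.0000; -63.7500 16.0000]
K = S⁻¹·BᵀPA = [0.5033 -0.2875; -1.7003 0.0537]
A−BK = [0.2101 0.0839; -3.3127 -0.9039]
AᵀP(A−BK) = [5.1010 -0.1612; -0.1612 0.3542]
P' = Q + AᵀP(A−BK) = [11.3510 2.0888; 2.0888 2.6042]
tr(P') = 13.9552


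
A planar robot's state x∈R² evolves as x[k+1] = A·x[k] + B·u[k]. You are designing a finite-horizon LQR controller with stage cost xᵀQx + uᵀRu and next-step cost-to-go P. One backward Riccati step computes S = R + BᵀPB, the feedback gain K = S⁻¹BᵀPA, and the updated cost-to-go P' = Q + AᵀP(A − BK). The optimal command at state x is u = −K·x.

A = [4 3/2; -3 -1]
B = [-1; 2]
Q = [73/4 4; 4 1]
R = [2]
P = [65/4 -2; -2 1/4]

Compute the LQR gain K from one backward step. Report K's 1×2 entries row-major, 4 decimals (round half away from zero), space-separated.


-3.2477 -1.2064

BᵀP = [-20.2500 2.5000]
S = R + BᵀPB = [2] + [25.2500] = [27.2500]
BᵀPA = [-88.5000 -32.8750]
K = S⁻¹·BᵀPA = [-3.2477 -1.2064]
A−BK = [0.7523 0.2936; 3.4954 1.4128]
AᵀP(A−BK) = [22.8280 8.4817; 8.4817 3.1514]
P' = Q + AᵀP(A−BK) = [41.0780 12.4817; 12.4817 4.1514]
tr(P') = 45.2294


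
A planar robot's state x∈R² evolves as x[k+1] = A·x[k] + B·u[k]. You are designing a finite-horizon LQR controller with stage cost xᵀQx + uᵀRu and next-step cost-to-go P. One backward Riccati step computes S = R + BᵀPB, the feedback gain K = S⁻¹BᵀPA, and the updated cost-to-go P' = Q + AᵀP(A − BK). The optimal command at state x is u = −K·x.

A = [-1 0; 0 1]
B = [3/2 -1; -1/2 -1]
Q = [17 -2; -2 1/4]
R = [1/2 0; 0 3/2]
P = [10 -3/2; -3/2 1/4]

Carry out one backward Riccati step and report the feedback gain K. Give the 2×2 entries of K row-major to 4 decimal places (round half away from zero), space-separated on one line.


-0.5664 -0.0954 0.1056 -0.0029

BᵀP = [15.7500 -2.3750; -8.5000 1.2500]
S = R + BᵀPB = [1/2 0; 0 3/2] + [24.8125 -13.3750; -13.3750 7.2500] = [25.3125 -13.3750; -13.3750 8.7500]
BᵀPA = [-15.7500 -2.3750; 8.5000 1.2500]
K = S⁻¹·BᵀPA = [-0.5664 -0.0954; 0.1056 -0.0029]
A−BK = [-0.0448 0.1401; -0.1775 0.9494]
AᵀP(A−BK) = [0.1812 0.0227; 0.0227 0.0271]
P' = Q + AᵀP(A−BK) = [17.1812 -1.9773; -1.9773 0.2771]
tr(P') = 17.4584


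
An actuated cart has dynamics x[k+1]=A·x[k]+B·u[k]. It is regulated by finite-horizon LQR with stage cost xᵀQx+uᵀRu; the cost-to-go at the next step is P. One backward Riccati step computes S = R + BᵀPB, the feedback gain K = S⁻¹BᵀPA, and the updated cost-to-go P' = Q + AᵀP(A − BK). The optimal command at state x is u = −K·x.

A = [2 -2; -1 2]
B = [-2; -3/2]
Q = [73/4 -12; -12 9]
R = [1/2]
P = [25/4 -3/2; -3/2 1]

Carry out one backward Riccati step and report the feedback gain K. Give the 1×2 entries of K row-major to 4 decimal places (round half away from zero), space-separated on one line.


BᵀP = [-10.2500 1.5000]
S = R + BᵀPB = [1/2] + [18.2500] = [18.7500]
BᵀPA = [-22.0000 23.5000]
K = S⁻¹·BᵀPA = [-1.1733 1.2533]
A−BK = [-0.3467 0.5067; -2.7600 3.8800]
AᵀP(A−BK) = [6.1867 -8.4267; -8.4267 11.5467]
P' = Q + AᵀP(A−BK) = [24.4367 -20.4267; -20.4267 20.5467]
tr(P') = 44.9833

-1.1733 1.2533


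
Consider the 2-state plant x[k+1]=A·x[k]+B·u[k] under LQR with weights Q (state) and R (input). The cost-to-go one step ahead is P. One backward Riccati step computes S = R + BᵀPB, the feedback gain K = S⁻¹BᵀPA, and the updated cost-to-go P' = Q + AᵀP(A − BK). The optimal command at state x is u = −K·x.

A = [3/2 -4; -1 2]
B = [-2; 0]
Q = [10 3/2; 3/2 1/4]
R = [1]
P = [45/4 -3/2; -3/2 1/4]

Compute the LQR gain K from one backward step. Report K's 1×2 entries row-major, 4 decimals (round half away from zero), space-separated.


BᵀP = [-22.5000 3.0000]
S = R + BᵀPB = [1] + [45.0000] = [46.0000]
BᵀPA = [-36.7500 96.0000]
K = S⁻¹·BᵀPA = [-0.7989 2.0870]
A−BK = [-0.0978 0.1739; -1.0000 2.0000]
AᵀP(A−BK) = [0.7024 -1.8043; -1.8043 4.6522]
P' = Q + AᵀP(A−BK) = [10.7024 -0.3043; -0.3043 4.9022]
tr(P') = 15.6046

-0.7989 2.0870


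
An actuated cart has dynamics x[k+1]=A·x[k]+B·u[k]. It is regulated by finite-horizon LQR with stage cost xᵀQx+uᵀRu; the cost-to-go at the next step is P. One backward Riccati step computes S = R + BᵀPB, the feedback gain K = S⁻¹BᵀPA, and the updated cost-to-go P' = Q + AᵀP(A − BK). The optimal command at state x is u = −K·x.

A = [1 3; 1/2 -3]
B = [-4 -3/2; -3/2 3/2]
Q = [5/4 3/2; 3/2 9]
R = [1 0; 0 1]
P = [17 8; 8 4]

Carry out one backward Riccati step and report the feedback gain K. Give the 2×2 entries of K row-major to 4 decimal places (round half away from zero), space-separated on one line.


BᵀP = [-80.0000 -38.0000; -13.5000 -6.0000]
S = R + BᵀPB = [1 0; 0 1] + [377.0000 63.0000; 63.0000 11.2500] = [378.0000 63.0000; 63.0000 12.2500]
BᵀPA = [-99.0000 -126.0000; -16.5000 -22.5000]
K = S⁻¹·BᵀPA = [-0.2619 -0.1905; 0.0000 -0.8571]
A−BK = [-0.0476 0.9524; 0.1071 -2.0000]
AᵀP(A−BK) = [0.0714 0.0000; 0.0000 1.7143]
P' = Q + AᵀP(A−BK) = [1.3214 1.5000; 1.5000 10.7143]
tr(P') = 12.0357

-0.2619 -0.1905 0.0000 -0.8571


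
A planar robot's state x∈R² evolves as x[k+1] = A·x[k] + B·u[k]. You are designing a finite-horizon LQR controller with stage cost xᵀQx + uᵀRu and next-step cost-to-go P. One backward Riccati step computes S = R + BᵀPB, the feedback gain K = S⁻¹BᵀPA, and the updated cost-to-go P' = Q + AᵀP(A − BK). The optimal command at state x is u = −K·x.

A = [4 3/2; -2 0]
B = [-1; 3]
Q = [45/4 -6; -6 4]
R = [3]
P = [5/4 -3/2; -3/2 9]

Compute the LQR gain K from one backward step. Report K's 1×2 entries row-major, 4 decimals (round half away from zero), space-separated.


-0.8488 -0.0915

BᵀP = [-5.7500 28.5000]
S = R + BᵀPB = [3] + [91.2500] = [94.2500]
BᵀPA = [-80.0000 -8.6250]
K = S⁻¹·BᵀPA = [-0.8488 -0.0915]
A−BK = [3.1512 1.4085; 0.5464 0.2745]
AᵀP(A−BK) = [12.0955 4.6790; 4.6790 2.0232]
P' = Q + AᵀP(A−BK) = [23.3455 -1.3210; -1.3210 6.0232]
tr(P') = 29.3687


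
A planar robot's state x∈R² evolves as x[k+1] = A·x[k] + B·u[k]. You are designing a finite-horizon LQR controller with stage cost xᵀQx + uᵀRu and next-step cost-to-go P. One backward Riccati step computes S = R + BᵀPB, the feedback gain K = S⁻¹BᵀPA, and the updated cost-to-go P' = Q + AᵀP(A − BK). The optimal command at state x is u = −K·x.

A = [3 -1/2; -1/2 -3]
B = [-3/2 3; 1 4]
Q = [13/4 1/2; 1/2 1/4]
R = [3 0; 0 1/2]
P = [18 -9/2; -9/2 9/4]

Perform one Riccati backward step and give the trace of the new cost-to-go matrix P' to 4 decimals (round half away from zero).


BᵀP = [-31.5000 9.0000; 36.0000 -4.5000]
S = R + BᵀPB = [3 0; 0 1/2] + [56.2500 -58.5000; -58.5000 90.0000] = [59.2500 -58.5000; -58.5000 90.5000]
BᵀPA = [-99.0000 -11.2500; 110.2500 -4.5000]
K = S⁻¹·BᵀPA = [-1.2938 -0.6605; 0.3819 -0.4767]
A−BK = [-0.0864 -0.0607; -0.7337 -0.4326]
AᵀP(A−BK) = [5.8700 2.9129; 2.9129 1.6737]
P' = Q + AᵀP(A−BK) = [9.1200 3.4129; 3.4129 1.9237]
tr(P') = 11.0437

11.0437


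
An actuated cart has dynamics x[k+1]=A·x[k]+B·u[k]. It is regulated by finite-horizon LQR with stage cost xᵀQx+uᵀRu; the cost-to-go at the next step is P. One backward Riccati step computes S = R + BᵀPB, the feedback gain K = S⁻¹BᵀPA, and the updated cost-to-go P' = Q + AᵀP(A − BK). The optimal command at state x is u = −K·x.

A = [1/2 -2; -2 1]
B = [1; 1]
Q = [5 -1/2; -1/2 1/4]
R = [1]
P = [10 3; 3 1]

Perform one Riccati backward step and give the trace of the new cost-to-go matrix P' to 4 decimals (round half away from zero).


7.7361

BᵀP = [13.0000 4.0000]
S = R + BᵀPB = [1] + [17.0000] = [18.0000]
BᵀPA = [-1.5000 -22.0000]
K = S⁻¹·BᵀPA = [-0.0833 -1.2222]
A−BK = [0.5833 -0.7778; -1.9167 2.2222]
AᵀP(A−BK) = [0.3750 -0.3333; -0.3333 2.1111]
P' = Q + AᵀP(A−BK) = [5.3750 -0.8333; -0.8333 2.3611]
tr(P') = 7.7361


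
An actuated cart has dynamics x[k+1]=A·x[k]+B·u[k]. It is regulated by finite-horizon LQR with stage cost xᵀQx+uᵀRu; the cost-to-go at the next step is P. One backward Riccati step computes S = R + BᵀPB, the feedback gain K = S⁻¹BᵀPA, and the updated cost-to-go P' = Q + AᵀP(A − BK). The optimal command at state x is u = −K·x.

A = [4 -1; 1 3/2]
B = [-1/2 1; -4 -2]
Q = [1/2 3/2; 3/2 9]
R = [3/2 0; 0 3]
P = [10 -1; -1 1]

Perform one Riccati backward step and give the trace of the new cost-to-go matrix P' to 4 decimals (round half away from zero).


39.3331

BᵀP = [-1.0000 -3.5000; 12.0000 -3.0000]
S = R + BᵀPB = [3/2 0; 0 3] + [14.5000 6.0000; 6.0000 18.0000] = [16.0000 6.0000; 6.0000 21.0000]
BᵀPA = [-7.5000 -4.2500; 45.0000 -16.5000]
K = S⁻¹·BᵀPA = [-1.4250 0.0325; 2.5500 -0.7950]
A−BK = [0.7375 -0.1888; 0.4000 0.0400]
AᵀP(A−BK) = [27.5625 -7.4813; -7.4813 2.2706]
P' = Q + AᵀP(A−BK) = [28.0625 -5.9813; -5.9813 11.2706]
tr(P') = 39.3331


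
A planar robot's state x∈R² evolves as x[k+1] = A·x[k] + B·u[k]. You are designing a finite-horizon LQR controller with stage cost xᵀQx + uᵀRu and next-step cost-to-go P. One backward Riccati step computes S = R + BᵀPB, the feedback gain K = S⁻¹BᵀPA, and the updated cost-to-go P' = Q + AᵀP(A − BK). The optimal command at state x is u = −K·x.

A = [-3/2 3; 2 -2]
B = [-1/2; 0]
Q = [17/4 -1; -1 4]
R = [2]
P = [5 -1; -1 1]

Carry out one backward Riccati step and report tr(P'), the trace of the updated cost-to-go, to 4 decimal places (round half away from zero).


BᵀP = [-2.5000 0.5000]
S = R + BᵀPB = [2] + [1.2500] = [3.2500]
BᵀPA = [4.7500 -8.5000]
K = S⁻¹·BᵀPA = [1.4615 -2.6154]
A−BK = [-0.7692 1.6923; 2.0000 -2.0000]
AᵀP(A−BK) = [14.3077 -23.0769; -23.0769 38.7692]
P' = Q + AᵀP(A−BK) = [18.5577 -24.0769; -24.0769 42.7692]
tr(P') = 61.3269

61.3269


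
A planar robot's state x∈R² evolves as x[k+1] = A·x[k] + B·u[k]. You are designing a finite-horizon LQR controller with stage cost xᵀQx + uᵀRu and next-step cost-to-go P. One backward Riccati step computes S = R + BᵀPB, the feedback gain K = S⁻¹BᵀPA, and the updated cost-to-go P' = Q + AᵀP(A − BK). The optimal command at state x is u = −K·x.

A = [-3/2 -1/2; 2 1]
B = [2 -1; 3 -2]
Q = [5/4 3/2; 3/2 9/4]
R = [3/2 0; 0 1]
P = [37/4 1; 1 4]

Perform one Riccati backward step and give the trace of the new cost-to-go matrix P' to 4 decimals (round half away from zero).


BᵀP = [21.5000 14.0000; -11.2500 -9.0000]
S = R + BᵀPB = [3/2 0; 0 1] + [85.0000 -49.5000; -49.5000 29.2500] = [86.5000 -49.5000; -49.5000 30.2500]
BᵀPA = [-4.2500 3.2500; -1.1250 -3.3750]
K = S⁻¹·BᵀPA = [-1.1074 -0.4132; -1.8494 -0.7878]
A−BK = [-1.1345 -0.4613; 1.6236 0.6642]
AᵀP(A−BK) = [24.0254 9.7951; 9.7951 3.9968]
P' = Q + AᵀP(A−BK) = [25.2754 11.2951; 11.2951 6.2468]
tr(P') = 31.5222

31.5222


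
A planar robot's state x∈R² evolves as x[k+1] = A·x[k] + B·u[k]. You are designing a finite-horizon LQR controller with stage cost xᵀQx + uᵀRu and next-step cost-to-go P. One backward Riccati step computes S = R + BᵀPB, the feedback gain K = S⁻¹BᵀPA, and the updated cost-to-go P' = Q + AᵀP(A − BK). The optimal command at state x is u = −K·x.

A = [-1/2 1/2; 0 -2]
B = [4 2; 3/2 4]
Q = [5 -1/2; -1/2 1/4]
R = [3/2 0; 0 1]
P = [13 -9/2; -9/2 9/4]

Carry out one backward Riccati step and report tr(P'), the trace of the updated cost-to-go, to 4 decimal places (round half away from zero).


5.9951

BᵀP = [45.2500 -14.6250; 8.0000 0.0000]
S = R + BᵀPB = [3/2 0; 0 1] + [159.0625 32.0000; 32.0000 16.0000] = [160.5625 32.0000; 32.0000 17.0000]
BᵀPA = [-22.6250 51.8750; -4.0000 4.0000]
K = S⁻¹·BᵀPA = [-0.1505 0.4420; 0.0479 -0.5967]
A−BK = [0.0060 -0.0746; 0.0340 -0.2761]
AᵀP(A−BK) = [0.0375 -0.1364; -0.1364 0.7076]
P' = Q + AᵀP(A−BK) = [5.0375 -0.6364; -0.6364 0.9576]
tr(P') = 5.9951


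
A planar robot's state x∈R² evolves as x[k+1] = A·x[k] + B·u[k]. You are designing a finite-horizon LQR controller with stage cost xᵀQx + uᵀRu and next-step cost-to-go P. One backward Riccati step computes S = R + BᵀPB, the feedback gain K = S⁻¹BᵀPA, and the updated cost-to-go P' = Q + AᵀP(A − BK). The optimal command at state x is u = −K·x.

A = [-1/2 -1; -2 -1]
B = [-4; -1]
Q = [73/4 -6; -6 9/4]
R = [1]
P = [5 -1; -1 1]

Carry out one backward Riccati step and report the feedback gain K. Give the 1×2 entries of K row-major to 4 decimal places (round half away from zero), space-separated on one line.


BᵀP = [-19.0000 3.0000]
S = R + BᵀPB = [1] + [73.0000] = [74.0000]
BᵀPA = [3.5000 16.0000]
K = S⁻¹·BᵀPA = [0.0473 0.2162]
A−BK = [-0.3108 -0.1351; -1.9527 -0.7838]
AᵀP(A−BK) = [3.0845 1.2432; 1.2432 0.5405]
P' = Q + AᵀP(A−BK) = [21.3345 -4.7568; -4.7568 2.7905]
tr(P') = 24.1250

0.0473 0.2162


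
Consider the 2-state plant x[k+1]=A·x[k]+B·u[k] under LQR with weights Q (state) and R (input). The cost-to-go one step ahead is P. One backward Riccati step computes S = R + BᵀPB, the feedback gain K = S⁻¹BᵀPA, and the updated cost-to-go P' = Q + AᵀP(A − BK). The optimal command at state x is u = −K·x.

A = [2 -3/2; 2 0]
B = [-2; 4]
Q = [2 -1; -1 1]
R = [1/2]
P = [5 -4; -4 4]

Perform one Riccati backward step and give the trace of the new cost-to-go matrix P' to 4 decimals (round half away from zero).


BᵀP = [-26.0000 24.0000]
S = R + BᵀPB = [1/2] + [148.0000] = [148.5000]
BᵀPA = [-4.0000 39.0000]
K = S⁻¹·BᵀPA = [-0.0269 0.2626]
A−BK = [1.9461 -0.9747; 2.1077 -1.0505]
AᵀP(A−BK) = [3.8923 -1.9495; -1.9495 1.0076]
P' = Q + AᵀP(A−BK) = [5.8923 -2.9495; -2.9495 2.0076]
tr(P') = 7.8998

7.8998


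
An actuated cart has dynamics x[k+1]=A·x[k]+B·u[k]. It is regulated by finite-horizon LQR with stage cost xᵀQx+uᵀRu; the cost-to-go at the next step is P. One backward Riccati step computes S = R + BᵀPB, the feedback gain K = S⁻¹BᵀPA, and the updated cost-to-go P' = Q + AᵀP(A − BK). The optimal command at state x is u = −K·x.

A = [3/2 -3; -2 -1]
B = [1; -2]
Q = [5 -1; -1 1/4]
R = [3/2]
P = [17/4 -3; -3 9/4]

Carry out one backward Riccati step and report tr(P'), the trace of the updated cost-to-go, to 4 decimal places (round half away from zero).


BᵀP = [10.2500 -7.5000]
S = R + BᵀPB = [3/2] + [25.2500] = [26.7500]
BᵀPA = [30.3750 -23.2500]
K = S⁻¹·BᵀPA = [1.1355 -0.8692]
A−BK = [0.3645 -2.1308; 0.2710 -2.7383]
AᵀP(A−BK) = [2.0713 -1.7243; -1.7243 2.2921]
P' = Q + AᵀP(A−BK) = [7.0713 -2.7243; -2.7243 2.5421]
tr(P') = 9.6133

9.6133


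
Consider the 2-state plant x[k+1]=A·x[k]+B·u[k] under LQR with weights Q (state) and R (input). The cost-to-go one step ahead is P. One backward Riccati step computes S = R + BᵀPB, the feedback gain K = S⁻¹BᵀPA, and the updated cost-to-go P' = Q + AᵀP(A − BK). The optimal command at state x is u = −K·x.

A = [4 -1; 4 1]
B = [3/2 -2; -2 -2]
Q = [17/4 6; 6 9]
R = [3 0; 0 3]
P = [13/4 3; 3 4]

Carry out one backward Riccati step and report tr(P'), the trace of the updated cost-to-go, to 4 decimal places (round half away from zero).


25.0052

BᵀP = [-1.1250 -3.5000; -12.5000 -14.0000]
S = R + BᵀPB = [3 0; 0 3] + [5.3125 9.2500; 9.2500 53.0000] = [8.3125 9.2500; 9.2500 56.0000]
BᵀPA = [-18.5000 -2.3750; -106.0000 -1.5000]
K = S⁻¹·BᵀPA = [-0.1461 -0.3135; -1.8687 0.0250]
A−BK = [0.4817 -0.4797; -0.0296 0.4229]
AᵀP(A−BK) = [11.2124 -0.1500; -0.1500 0.5429]
P' = Q + AᵀP(A−BK) = [15.4624 5.8500; 5.8500 9.5429]
tr(P') = 25.0052


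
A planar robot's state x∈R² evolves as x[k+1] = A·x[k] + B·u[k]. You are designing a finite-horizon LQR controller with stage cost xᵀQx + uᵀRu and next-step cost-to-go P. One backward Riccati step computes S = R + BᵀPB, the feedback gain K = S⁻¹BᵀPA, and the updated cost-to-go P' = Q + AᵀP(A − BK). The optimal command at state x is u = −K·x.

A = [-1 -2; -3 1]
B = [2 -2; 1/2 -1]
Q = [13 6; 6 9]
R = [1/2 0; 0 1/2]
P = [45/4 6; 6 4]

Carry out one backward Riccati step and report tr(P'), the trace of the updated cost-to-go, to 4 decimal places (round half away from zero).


BᵀP = [25.5000 14.0000; -28.5000 -16.0000]
S = R + BᵀPB = [1/2 0; 0 1/2] + [58.0000 -65.0000; -65.0000 73.0000] = [58.5000 -65.0000; -65.0000 73.5000]
BᵀPA = [-67.5000 -37.0000; 76.5000 41.0000]
K = S⁻¹·BᵀPA = [0.1505 -0.7291; 1.1739 -0.0870]
A−BK = [1.0468 -0.7157; -1.9013 1.2776]
AᵀP(A−BK) = [3.6045 -2.0619; -2.0619 1.5886]
P' = Q + AᵀP(A−BK) = [16.6045 3.9381; 3.9381 10.5886]
tr(P') = 27.1931

27.1931


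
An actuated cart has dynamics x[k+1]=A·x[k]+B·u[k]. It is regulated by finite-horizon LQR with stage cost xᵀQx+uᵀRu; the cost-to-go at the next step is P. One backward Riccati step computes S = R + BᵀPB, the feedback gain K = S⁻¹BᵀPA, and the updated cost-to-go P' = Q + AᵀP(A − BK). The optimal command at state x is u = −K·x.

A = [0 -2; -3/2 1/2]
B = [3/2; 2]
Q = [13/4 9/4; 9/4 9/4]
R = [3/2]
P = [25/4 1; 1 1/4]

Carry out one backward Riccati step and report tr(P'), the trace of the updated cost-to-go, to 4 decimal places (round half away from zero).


BᵀP = [11.3750 2.0000]
S = R + BᵀPB = [3/2] + [21.0625] = [22.5625]
BᵀPA = [-3.0000 -21.7500]
K = S⁻¹·BᵀPA = [-0.1330 -0.9640]
A−BK = [0.1994 -0.5540; -1.2341 2.4280]
AᵀP(A−BK) = [0.1636 -0.0795; -0.0795 2.0957]
P' = Q + AᵀP(A−BK) = [3.4136 2.1705; 2.1705 4.3457]
tr(P') = 7.7593

7.7593


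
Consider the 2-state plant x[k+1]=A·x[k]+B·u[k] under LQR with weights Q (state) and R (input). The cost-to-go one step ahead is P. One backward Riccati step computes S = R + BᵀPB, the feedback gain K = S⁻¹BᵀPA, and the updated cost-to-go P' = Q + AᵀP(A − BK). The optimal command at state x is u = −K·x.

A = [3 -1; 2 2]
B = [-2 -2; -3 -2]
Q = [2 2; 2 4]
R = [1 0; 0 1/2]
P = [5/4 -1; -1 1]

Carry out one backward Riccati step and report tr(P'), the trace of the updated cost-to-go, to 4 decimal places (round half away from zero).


BᵀP = [0.5000 -1.0000; -0.5000 0.0000]
S = R + BᵀPB = [1 0; 0 1/2] + [2.0000 1.0000; 1.0000 1.0000] = [3.0000 1.0000; 1.0000 1.5000]
BᵀPA = [-0.5000 -2.5000; -1.5000 0.5000]
K = S⁻¹·BᵀPA = [0.2143 -1.2143; -1.1429 1.1429]
A−BK = [1.1429 -1.1429; 0.3571 0.6429]
AᵀP(A−BK) = [1.6429 -2.6429; -2.6429 5.6429]
P' = Q + AᵀP(A−BK) = [3.6429 -0.6429; -0.6429 9.6429]
tr(P') = 13.2857

13.2857


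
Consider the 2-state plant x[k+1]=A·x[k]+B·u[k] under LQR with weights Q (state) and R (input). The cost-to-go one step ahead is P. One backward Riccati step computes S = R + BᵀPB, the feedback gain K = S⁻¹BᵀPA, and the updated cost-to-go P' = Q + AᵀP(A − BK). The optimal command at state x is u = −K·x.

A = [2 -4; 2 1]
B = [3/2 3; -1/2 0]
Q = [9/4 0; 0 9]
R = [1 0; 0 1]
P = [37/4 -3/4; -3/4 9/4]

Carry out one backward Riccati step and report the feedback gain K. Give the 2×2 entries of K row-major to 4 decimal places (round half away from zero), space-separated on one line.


-1.0390 -0.9873 1.1325 -0.8432

BᵀP = [14.2500 -2.2500; 27.7500 -2.2500]
S = R + BᵀPB = [1 0; 0 1] + [22.5000 42.7500; 42.7500 83.2500] = [23.5000 42.7500; 42.7500 84.2500]
BᵀPA = [24.0000 -59.2500; 51.0000 -113.2500]
K = S⁻¹·BᵀPA = [-1.0390 -0.9873; 1.1325 -0.8432]
A−BK = [0.1609 0.0107; 1.4805 0.5064]
AᵀP(A−BK) = [7.1760 1.7005; 1.7005 2.2556]
P' = Q + AᵀP(A−BK) = [9.4260 1.7005; 1.7005 11.2556]
tr(P') = 20.6817


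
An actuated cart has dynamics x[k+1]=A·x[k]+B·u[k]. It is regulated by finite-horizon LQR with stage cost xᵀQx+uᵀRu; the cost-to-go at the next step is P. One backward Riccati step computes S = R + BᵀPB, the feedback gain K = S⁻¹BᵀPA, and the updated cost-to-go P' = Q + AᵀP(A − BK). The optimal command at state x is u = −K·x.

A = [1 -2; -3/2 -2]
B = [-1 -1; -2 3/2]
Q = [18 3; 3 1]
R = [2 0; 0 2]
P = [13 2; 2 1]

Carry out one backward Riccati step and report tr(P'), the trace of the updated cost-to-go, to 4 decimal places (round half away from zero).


BᵀP = [-17.0000 -4.0000; -10.0000 -0.5000]
S = R + BᵀPB = [2 0; 0 2] + [25.0000 11.0000; 11.0000 9.2500] = [27.0000 11.0000; 11.0000 11.2500]
BᵀPA = [-11.0000 42.0000; -9.2500 21.0000]
K = S⁻¹·BᵀPA = [-0.1204 1.3215; -0.7045 0.5746]
A−BK = [0.1751 -0.1040; -0.6840 -0.2189]
AᵀP(A−BK) = [1.4090 -1.1491; -1.1491 4.4323]
P' = Q + AᵀP(A−BK) = [19.4090 1.8509; 1.8509 5.4323]
tr(P') = 24.8413

24.8413


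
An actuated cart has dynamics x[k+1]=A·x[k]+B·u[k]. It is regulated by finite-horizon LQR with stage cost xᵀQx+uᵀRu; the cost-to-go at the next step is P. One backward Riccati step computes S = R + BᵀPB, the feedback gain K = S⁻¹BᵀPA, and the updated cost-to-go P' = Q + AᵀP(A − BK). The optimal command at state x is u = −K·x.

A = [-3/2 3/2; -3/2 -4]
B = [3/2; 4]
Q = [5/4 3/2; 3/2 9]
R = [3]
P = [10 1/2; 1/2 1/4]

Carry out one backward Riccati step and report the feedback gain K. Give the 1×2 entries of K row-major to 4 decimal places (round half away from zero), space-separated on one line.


BᵀP = [17.0000 1.7500]
S = R + BᵀPB = [3] + [32.5000] = [35.5000]
BᵀPA = [-28.1250 18.5000]
K = S⁻¹·BᵀPA = [-0.7923 0.5211]
A−BK = [-0.3116 0.7183; 1.6690 -6.0845]
AᵀP(A−BK) = [3.0304 -4.4683; -4.4683 10.8592]
P' = Q + AᵀP(A−BK) = [4.2804 -2.9683; -2.9683 19.8592]
tr(P') = 24.1395

-0.7923 0.5211


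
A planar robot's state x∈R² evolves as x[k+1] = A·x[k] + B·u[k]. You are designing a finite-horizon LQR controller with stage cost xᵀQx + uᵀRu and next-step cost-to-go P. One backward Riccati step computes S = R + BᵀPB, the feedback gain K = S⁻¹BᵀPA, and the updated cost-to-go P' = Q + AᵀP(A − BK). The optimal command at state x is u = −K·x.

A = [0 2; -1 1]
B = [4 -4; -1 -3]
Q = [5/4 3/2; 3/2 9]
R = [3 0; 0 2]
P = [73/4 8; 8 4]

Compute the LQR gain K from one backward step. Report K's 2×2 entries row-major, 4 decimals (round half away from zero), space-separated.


0.1200 0.1394 0.1634 -0.3641

BᵀP = [65.0000 28.0000; -97.0000 -44.0000]
S = R + BᵀPB = [3 0; 0 2] + [232.0000 -344.0000; -344.0000 520.0000] = [235.0000 -344.0000; -344.0000 522.0000]
BᵀPA = [-28.0000 158.0000; 44.0000 -238.0000]
K = S⁻¹·BᵀPA = [0.1200 0.1394; 0.1634 -0.3641]
A−BK = [0.1735 -0.0138; -0.3899 0.0471]
AᵀP(A−BK) = [0.1717 -0.0775; -0.0775 0.3253]
P' = Q + AᵀP(A−BK) = [1.4217 1.4225; 1.4225 9.3253]
tr(P') = 10.7470


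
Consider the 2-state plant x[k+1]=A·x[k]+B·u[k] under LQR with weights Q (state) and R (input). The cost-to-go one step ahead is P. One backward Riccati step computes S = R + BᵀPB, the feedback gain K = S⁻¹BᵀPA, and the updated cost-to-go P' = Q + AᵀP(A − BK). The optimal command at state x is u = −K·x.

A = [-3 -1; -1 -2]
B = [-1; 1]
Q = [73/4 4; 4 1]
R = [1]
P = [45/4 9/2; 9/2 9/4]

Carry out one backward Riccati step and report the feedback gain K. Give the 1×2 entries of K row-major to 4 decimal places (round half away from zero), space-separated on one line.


4.0909 2.0455

BᵀP = [-6.7500 -2.2500]
S = R + BᵀPB = [1] + [4.5000] = [5.5000]
BᵀPA = [22.5000 11.2500]
K = S⁻¹·BᵀPA = [4.0909 2.0455]
A−BK = [1.0909 1.0455; -5.0909 -4.0455]
AᵀP(A−BK) = [38.4545 23.7273; 23.7273 15.2386]
P' = Q + AᵀP(A−BK) = [56.7045 27.7273; 27.7273 16.2386]
tr(P') = 72.9432


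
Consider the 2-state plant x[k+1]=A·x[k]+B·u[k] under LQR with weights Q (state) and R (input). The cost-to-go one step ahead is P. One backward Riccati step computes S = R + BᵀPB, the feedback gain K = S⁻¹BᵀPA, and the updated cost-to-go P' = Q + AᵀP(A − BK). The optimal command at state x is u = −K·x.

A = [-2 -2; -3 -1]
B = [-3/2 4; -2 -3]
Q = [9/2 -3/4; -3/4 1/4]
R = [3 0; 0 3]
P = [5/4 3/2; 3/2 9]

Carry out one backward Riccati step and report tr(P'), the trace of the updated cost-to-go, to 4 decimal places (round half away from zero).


12.0144

BᵀP = [-4.8750 -20.2500; 0.5000 -21.0000]
S = R + BᵀPB = [3 0; 0 3] + [47.8125 41.2500; 41.2500 65.0000] = [50.8125 41.2500; 41.2500 68.0000]
BᵀPA = [70.5000 30.0000; 62.0000 20.0000]
K = S⁻¹·BᵀPA = [1.2753 0.6928; 0.1381 -0.1262]
A−BK = [-0.6396 -0.4561; -0.0350 0.0072]
AᵀP(A−BK) = [5.5259 2.9779; 2.9779 1.7385]
P' = Q + AᵀP(A−BK) = [10.0259 2.2279; 2.2279 1.9885]
tr(P') = 12.0144


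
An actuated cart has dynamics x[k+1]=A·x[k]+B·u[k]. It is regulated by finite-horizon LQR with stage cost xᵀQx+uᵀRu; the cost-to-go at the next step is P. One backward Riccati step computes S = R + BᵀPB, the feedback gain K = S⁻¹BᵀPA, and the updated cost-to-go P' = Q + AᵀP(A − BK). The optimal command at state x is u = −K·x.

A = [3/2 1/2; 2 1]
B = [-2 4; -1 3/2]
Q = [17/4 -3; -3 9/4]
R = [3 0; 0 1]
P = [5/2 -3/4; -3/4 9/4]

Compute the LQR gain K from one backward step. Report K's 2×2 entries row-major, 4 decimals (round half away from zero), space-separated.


-0.2947 -0.1540 0.2353 0.0545

BᵀP = [-4.2500 -0.7500; 8.8750 0.3750]
S = R + BᵀPB = [3 0; 0 1] + [9.2500 -18.1250; -18.1250 36.0625] = [12.2500 -18.1250; -18.1250 37.0625]
BᵀPA = [-7.8750 -2.8750; 14.0625 4.8125]
K = S⁻¹·BᵀPA = [-0.2947 -0.1540; 0.2353 0.0545]
A−BK = [-0.0306 -0.0261; 1.3523 0.7642]
AᵀP(A−BK) = [4.4952 2.5203; 2.5203 1.4198]
P' = Q + AᵀP(A−BK) = [8.7452 -0.4797; -0.4797 3.6698]
tr(P') = 12.4150


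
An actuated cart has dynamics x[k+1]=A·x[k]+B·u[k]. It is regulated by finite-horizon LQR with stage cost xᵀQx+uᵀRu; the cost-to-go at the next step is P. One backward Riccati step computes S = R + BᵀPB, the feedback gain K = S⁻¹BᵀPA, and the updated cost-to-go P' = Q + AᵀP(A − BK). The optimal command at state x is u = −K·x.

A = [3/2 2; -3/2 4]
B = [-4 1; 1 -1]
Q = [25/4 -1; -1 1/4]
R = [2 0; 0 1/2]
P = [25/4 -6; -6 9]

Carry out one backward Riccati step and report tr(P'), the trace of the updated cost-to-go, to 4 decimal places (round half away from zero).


22.5564

BᵀP = [-31.0000 33.0000; 12.2500 -15.0000]
S = R + BᵀPB = [2 0; 0 1/2] + [157.0000 -64.0000; -64.0000 27.2500] = [159.0000 -64.0000; -64.0000 27.7500]
BᵀPA = [-96.0000 70.0000; 40.8750 -35.5000]
K = S⁻¹·BᵀPA = [-0.1518 -1.0419; 1.1229 -3.6822]
A−BK = [-0.2300 1.5146; -0.2253 1.3597]
AᵀP(A−BK) = [0.8422 -2.7617; -2.7617 15.2142]
P' = Q + AᵀP(A−BK) = [7.0922 -3.7617; -3.7617 15.4642]
tr(P') = 22.5564


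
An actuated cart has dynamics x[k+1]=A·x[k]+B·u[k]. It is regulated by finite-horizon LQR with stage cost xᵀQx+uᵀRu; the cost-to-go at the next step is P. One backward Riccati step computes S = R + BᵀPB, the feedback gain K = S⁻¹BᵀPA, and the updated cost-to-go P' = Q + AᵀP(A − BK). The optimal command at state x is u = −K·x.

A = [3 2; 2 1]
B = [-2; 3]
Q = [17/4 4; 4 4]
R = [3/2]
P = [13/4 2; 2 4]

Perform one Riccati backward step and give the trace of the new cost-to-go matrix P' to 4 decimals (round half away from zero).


92.7170

BᵀP = [-0.5000 8.0000]
S = R + BᵀPB = [3/2] + [25.0000] = [26.5000]
BᵀPA = [14.5000 7.0000]
K = S⁻¹·BᵀPA = [0.5472 0.2642]
A−BK = [4.0943 2.5283; 0.3585 0.2075]
AᵀP(A−BK) = [61.3160 37.6698; 37.6698 23.1509]
P' = Q + AᵀP(A−BK) = [65.5660 41.6698; 41.6698 27.1509]
tr(P') = 92.7170
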